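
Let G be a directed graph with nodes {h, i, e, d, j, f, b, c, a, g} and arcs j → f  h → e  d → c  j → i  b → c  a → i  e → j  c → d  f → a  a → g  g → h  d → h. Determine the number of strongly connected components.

{a, e, f, g, h, j} are all mutually reachable — one SCC of size 6.
{c, d} are all mutually reachable — one SCC of size 2.
{b} is an SCC by itself.
{i} is an SCC by itself.
That gives 4 strongly connected components.

4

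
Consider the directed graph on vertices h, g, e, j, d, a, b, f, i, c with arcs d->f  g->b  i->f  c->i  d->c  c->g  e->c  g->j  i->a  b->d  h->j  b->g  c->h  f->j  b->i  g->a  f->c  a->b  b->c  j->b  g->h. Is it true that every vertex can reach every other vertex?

There is no directed path from b to e, so the graph is not strongly connected.

No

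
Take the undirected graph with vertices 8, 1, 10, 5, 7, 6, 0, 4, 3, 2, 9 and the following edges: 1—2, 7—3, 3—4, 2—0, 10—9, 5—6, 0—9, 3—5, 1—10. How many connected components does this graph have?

8 is isolated — a component by itself.
Starting from 3 we can reach 3, 4, 5, 6, 7. That is one component of size 5.
Starting from 0 we can reach 0, 1, 2, 9, 10. That is one component of size 5.
Total: 3 components.

3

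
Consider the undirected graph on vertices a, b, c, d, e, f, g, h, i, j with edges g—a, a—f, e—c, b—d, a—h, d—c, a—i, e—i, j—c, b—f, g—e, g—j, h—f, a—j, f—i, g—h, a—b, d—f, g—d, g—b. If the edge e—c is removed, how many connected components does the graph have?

e and c are still connected via e-g-j-c, so the component count stays at 1.

1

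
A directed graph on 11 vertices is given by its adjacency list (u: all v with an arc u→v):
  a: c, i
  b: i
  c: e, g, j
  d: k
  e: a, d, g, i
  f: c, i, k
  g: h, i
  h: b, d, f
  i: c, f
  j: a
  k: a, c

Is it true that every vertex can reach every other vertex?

Yes

From e we can reach every vertex (a, b, c, d, e, f, g, h, i, j, k), and every vertex can reach e (a, b, c, d, e, f, g, h, i, j, k). So the whole graph is one strongly connected component.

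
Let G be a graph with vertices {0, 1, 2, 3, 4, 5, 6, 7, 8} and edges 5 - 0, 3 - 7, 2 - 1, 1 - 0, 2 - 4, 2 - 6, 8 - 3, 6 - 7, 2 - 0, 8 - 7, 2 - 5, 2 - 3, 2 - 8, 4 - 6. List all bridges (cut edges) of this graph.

The edges on the cycle 2-5-0-2 are not bridges since each lies on that cycle.
Every edge lies on some cycle, so there are no bridges.

none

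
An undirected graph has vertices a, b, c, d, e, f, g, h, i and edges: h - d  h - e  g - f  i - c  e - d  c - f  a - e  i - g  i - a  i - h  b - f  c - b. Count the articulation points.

1

Removing i increases the component count from 1 to 2, so i is a cut vertex.
By contrast removing g leaves 1 component; it is not a cut vertex. No other vertex is a cut vertex either.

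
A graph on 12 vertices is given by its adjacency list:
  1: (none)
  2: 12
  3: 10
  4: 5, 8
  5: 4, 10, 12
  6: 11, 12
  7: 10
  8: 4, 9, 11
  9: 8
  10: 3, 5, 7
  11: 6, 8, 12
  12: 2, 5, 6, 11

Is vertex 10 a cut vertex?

Deleting 10 raises the number of components from 2 to 4, so 10 is a cut vertex.

Yes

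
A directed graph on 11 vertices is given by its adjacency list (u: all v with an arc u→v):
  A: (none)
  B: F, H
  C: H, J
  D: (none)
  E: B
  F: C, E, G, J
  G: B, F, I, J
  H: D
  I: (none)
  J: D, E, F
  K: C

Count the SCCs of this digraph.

{B, C, E, F, G, J} are all mutually reachable — one SCC of size 6.
{K} is an SCC by itself.
{H} is an SCC by itself.
{I} is an SCC by itself.
{D} is an SCC by itself.
(and 1 more singleton SCC)
That gives 6 strongly connected components.

6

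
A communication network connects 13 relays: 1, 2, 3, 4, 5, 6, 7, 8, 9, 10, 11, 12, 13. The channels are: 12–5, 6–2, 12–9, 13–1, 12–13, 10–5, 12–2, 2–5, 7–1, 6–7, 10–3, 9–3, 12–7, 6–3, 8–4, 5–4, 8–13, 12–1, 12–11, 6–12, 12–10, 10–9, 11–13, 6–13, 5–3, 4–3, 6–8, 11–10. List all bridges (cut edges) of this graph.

The edges on the cycle 12-11-10-3-9-12 are not bridges since each lies on that cycle.
Every edge lies on some cycle, so there are no bridges.

none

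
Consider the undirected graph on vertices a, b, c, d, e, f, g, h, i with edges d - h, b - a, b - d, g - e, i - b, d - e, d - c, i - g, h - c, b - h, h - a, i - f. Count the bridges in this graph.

1

The edges on the cycle i-b-d-e-g-i are not bridges since each lies on that cycle.
But removing i - f disconnects i from f — this is a bridge.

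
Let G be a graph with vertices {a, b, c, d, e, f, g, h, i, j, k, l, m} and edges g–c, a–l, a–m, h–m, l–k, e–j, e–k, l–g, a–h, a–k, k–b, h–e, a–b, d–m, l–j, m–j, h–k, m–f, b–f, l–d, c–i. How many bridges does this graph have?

The edges on the cycle h-e-j-m-h are not bridges since each lies on that cycle.
But removing l–g disconnects l from g; removing g–c disconnects g from c; removing i–c disconnects i from c — these are bridges.
That makes 3 bridges.

3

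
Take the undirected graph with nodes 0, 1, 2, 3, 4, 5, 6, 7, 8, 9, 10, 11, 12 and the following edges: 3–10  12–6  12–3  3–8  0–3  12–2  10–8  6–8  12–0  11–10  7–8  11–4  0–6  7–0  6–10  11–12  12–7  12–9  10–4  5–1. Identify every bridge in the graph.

The edges on the cycle 12-7-8-6-0-12 are not bridges since each lies on that cycle.
But removing 9–12 disconnects 9 from 12; removing 2–12 disconnects 2 from 12; removing 5–1 disconnects 5 from 1 — these are bridges.

1-5, 12-2, 12-9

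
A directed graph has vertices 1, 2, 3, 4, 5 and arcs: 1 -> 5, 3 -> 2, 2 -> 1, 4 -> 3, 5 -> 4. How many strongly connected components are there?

1

{1, 2, 3, 4, 5} are all mutually reachable — one SCC of size 5.
That gives 1 strongly connected component.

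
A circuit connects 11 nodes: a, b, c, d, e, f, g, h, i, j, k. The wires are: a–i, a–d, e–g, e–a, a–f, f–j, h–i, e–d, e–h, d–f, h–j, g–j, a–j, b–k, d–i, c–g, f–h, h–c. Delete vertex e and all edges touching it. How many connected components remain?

With e gone, the remaining components are: {b, k}; {a, c, d, f, g, h, i, j}.
That is 2 components.

2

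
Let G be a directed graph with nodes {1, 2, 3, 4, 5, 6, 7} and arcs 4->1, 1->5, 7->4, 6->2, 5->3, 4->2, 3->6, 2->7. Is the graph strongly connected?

Yes

From 2 we can reach every vertex (1, 2, 3, 4, 5, 6, 7), and every vertex can reach 2 (1, 2, 3, 4, 5, 6, 7). So the whole graph is one strongly connected component.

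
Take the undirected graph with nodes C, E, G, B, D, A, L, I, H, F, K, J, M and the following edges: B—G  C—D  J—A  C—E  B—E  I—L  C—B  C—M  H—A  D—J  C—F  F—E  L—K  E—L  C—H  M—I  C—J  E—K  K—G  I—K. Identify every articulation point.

C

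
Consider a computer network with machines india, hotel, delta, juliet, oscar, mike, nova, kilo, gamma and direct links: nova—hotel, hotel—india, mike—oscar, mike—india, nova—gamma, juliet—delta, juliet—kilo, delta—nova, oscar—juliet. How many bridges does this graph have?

2

The edges on the cycle mike-oscar-juliet-delta-nova-hotel-india-mike are not bridges since each lies on that cycle.
But removing juliet—kilo disconnects juliet from kilo; removing gamma—nova disconnects gamma from nova — these are bridges.
That makes 2 bridges.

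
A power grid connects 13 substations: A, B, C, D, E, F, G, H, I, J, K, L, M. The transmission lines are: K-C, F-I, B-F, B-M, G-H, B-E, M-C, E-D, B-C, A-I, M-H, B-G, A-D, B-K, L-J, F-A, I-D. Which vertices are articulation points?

B

Removing B increases the component count from 2 to 3, so B is a cut vertex.
By contrast removing D leaves 2 components; it is not a cut vertex. No other vertex is a cut vertex either.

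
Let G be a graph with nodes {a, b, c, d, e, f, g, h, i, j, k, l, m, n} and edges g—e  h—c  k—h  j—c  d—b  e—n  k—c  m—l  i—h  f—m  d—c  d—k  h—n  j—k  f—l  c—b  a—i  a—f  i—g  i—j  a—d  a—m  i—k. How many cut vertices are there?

Removing a increases the component count from 1 to 2, so a is a cut vertex.
By contrast removing g leaves 1 component; it is not a cut vertex. No other vertex is a cut vertex either.

1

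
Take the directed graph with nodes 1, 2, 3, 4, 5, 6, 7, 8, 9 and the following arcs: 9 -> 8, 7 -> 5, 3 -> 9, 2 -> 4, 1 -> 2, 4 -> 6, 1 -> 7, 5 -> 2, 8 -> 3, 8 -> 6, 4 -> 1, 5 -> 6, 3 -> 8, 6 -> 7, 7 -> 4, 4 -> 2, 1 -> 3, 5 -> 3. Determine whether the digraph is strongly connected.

Yes

From 2 we can reach every vertex (1, 2, 3, 4, 5, 6, 7, 8, 9), and every vertex can reach 2 (1, 2, 3, 4, 5, 6, 7, 8, 9). So the whole graph is one strongly connected component.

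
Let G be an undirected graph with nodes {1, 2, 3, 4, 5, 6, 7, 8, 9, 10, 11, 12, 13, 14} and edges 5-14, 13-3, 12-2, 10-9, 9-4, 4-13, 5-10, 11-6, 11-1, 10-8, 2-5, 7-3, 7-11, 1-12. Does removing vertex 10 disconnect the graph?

Yes

Deleting 10 raises the number of components from 1 to 2, so 10 is a cut vertex.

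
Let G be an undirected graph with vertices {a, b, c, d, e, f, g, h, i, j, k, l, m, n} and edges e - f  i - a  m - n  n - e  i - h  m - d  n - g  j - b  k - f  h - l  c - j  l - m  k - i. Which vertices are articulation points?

i, j, m, n

Removing i increases the component count from 2 to 3, so i is a cut vertex.
Removing j increases the component count from 2 to 3, so j is a cut vertex.
Removing m increases the component count from 2 to 3, so m is a cut vertex.
Likewise n is a cut vertex.
By contrast removing c leaves 2 components; it is not a cut vertex. No other vertex is a cut vertex either.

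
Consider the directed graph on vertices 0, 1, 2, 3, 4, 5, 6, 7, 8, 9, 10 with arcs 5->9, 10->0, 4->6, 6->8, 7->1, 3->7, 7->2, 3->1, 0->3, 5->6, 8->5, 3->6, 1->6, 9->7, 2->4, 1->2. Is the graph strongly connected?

No

There is no directed path from 8 to 10, so the graph is not strongly connected.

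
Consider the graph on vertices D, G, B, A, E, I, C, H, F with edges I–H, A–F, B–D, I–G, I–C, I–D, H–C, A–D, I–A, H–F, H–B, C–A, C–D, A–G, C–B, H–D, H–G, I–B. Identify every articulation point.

none

Removing B, for instance, still leaves 2 components. No single vertex removal increases the component count — the graph has no articulation points.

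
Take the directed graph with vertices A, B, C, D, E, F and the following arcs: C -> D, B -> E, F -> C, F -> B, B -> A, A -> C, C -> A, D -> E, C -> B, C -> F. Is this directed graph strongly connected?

No

There is no directed path from D to A, so the graph is not strongly connected.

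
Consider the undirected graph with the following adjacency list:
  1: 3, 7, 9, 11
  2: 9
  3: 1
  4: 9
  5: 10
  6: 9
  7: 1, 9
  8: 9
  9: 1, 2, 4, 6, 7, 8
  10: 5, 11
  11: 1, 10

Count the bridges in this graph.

8

The edges on the cycle 9-7-1-9 are not bridges since each lies on that cycle.
But removing 10-5 disconnects 10 from 5; removing 1-3 disconnects 1 from 3; removing 9-4 disconnects 9 from 4; removing 9-8 disconnects 9 from 8 — these are bridges.
In total 8 edges are bridges.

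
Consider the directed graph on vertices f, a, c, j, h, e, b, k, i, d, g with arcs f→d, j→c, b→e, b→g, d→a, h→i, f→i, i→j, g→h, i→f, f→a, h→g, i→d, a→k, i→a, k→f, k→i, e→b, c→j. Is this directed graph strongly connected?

No

There is no directed path from j to a, so the graph is not strongly connected.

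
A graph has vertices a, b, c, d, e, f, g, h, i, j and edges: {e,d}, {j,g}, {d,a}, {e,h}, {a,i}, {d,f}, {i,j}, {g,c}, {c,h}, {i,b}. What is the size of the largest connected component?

Starting from a we can reach a, b, c, d, e, f, g, h, i, j. That is one component of size 10.
The largest has 10 vertices.

10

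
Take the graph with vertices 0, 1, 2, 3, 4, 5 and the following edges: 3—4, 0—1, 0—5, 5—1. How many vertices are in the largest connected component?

2 is isolated — a component by itself.
Starting from 3 we can reach 3, 4. That is one component of size 2.
Starting from 0 we can reach 0, 1, 5. That is one component of size 3.
The largest has 3 vertices.

3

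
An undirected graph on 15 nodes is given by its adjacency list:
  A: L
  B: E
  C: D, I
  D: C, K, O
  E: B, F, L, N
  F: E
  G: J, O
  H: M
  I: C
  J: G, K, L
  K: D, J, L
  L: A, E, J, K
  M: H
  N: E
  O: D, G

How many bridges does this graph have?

The edges on the cycle G-O-D-K-J-G are not bridges since each lies on that cycle.
But removing L-A disconnects L from A; removing C-D disconnects C from D; removing E-L disconnects E from L; removing H-M disconnects H from M — these are bridges.
In total 8 edges are bridges.

8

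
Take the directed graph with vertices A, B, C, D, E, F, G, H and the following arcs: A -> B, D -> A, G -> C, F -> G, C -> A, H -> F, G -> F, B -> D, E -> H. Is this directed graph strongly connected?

No

There is no directed path from H to E, so the graph is not strongly connected.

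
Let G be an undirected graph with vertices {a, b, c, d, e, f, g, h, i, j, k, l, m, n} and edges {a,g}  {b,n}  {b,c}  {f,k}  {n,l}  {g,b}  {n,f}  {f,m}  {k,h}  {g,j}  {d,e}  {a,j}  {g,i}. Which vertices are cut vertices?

Removing b increases the component count from 2 to 4, so b is a cut vertex.
Removing f increases the component count from 2 to 4, so f is a cut vertex.
Removing g increases the component count from 2 to 4, so g is a cut vertex.
Likewise k, n are cut vertices.
By contrast removing j leaves 2 components; it is not a cut vertex. No other vertex is a cut vertex either.

b, f, g, k, n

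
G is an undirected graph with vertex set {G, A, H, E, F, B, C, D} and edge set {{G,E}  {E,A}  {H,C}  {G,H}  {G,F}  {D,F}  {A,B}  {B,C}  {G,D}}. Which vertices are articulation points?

G

Removing G increases the component count from 1 to 2, so G is a cut vertex.
By contrast removing E leaves 1 component; it is not a cut vertex. No other vertex is a cut vertex either.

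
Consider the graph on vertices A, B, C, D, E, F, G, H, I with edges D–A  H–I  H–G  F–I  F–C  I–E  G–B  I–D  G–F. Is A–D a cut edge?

Yes

Removing A–D leaves no path between A and D: the component count goes from 1 to 2. So it is a bridge.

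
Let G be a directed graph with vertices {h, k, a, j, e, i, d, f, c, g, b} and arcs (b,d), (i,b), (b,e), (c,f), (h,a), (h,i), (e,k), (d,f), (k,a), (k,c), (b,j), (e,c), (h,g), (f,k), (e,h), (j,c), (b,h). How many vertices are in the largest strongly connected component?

{b, e, h, i} are all mutually reachable — one SCC of size 4.
{c, f, k} are all mutually reachable — one SCC of size 3.
{g} is an SCC by itself.
{d} is an SCC by itself.
{j} is an SCC by itself.
(and 1 more singleton SCC)
The largest has 4 vertices.

4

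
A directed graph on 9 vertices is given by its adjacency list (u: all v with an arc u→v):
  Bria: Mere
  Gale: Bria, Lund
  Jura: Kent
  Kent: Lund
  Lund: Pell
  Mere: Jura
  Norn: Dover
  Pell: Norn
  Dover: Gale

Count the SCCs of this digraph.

1

{Bria, Gale, Jura, Kent, Lund, Mere, Norn, Pell, Dover} are all mutually reachable — one SCC of size 9.
That gives 1 strongly connected component.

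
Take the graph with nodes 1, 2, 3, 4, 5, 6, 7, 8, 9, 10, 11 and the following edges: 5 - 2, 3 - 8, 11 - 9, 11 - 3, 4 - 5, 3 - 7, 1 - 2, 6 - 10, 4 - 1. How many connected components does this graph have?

Starting from 6 we can reach 6, 10. That is one component of size 2.
Starting from 1 we can reach 1, 2, 4, 5. That is one component of size 4.
Starting from 3 we can reach 3, 7, 8, 9, 11. That is one component of size 5.
Total: 3 components.

3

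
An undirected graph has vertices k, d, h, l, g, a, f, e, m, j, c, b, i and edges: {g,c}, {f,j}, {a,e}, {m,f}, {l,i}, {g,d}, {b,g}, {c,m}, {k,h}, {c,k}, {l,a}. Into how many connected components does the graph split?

Starting from a we can reach a, e, i, l. That is one component of size 4.
Starting from b we can reach b, c, d, f, g, h, j, k, m. That is one component of size 9.
Total: 2 components.

2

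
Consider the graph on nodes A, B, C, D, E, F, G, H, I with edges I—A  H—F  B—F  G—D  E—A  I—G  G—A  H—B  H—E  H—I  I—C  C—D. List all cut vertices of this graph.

Removing H increases the component count from 1 to 2, so H is a cut vertex.
By contrast removing F leaves 1 component; it is not a cut vertex. No other vertex is a cut vertex either.

H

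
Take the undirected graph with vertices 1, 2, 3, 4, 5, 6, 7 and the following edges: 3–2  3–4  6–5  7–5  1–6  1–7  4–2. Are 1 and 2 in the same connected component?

No

The component containing 1 is {1, 5, 6, 7}, and 2 is not in it.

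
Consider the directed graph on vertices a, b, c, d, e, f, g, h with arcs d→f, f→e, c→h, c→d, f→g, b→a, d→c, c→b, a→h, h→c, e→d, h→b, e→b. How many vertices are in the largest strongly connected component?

{a, b, c, d, e, f, h} are all mutually reachable — one SCC of size 7.
{g} is an SCC by itself.
The largest has 7 vertices.

7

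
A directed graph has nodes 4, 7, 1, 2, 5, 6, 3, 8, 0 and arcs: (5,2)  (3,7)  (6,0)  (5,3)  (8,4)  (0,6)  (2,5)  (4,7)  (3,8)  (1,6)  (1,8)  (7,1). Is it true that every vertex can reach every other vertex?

There is no directed path from 3 to 2, so the graph is not strongly connected.

No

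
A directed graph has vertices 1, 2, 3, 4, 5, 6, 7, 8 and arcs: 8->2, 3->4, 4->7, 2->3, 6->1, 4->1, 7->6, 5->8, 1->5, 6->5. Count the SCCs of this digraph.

1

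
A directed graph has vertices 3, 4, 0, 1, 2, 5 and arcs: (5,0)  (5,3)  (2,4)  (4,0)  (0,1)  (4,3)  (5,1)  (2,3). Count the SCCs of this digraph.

{1} is an SCC by itself.
{2} is an SCC by itself.
{4} is an SCC by itself.
{0} is an SCC by itself.
{3} is an SCC by itself.
(and 1 more singleton SCC)
That gives 6 strongly connected components.

6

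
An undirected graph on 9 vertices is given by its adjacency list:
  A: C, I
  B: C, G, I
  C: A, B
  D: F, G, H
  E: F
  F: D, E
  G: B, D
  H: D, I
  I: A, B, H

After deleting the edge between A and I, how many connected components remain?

A and I are still connected via A-C-B-I, so the component count stays at 1.

1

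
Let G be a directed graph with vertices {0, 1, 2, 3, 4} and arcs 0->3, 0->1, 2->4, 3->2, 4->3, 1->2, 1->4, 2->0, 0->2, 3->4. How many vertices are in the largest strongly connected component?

{0, 1, 2, 3, 4} are all mutually reachable — one SCC of size 5.
The largest has 5 vertices.

5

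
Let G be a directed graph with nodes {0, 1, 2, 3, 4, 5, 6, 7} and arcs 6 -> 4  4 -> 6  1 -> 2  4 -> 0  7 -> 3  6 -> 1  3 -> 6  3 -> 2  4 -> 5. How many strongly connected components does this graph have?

{4, 6} are all mutually reachable — one SCC of size 2.
{7} is an SCC by itself.
{2} is an SCC by itself.
{1} is an SCC by itself.
{5} is an SCC by itself.
(and 2 more singleton SCCs)
That gives 7 strongly connected components.

7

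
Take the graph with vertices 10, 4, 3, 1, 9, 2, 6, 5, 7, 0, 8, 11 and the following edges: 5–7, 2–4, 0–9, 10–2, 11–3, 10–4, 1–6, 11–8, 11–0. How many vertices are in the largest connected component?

5

Starting from 1 we can reach 1, 6. That is one component of size 2.
Starting from 5 we can reach 5, 7. That is one component of size 2.
Starting from 2 we can reach 2, 4, 10. That is one component of size 3.
Starting from 0 we can reach 0, 3, 8, 9, 11. That is one component of size 5.
The largest has 5 vertices.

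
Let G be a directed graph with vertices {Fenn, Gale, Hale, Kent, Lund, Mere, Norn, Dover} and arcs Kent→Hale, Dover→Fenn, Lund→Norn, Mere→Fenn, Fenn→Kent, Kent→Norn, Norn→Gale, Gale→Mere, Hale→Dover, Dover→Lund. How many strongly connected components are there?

{Fenn, Gale, Hale, Kent, Lund, Mere, Norn, Dover} are all mutually reachable — one SCC of size 8.
That gives 1 strongly connected component.

1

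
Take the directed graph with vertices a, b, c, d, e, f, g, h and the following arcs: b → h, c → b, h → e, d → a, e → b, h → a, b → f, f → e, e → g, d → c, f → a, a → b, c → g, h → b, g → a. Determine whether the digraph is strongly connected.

No

There is no directed path from h to d, so the graph is not strongly connected.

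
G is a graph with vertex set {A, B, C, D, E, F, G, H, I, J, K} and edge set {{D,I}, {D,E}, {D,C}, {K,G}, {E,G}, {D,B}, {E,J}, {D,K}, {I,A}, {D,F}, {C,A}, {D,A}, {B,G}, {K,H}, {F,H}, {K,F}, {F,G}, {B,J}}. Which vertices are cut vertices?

D

Removing D increases the component count from 1 to 2, so D is a cut vertex.
By contrast removing C leaves 1 component; it is not a cut vertex. No other vertex is a cut vertex either.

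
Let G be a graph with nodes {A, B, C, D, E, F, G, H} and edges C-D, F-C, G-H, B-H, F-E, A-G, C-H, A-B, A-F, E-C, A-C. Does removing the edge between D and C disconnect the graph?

Yes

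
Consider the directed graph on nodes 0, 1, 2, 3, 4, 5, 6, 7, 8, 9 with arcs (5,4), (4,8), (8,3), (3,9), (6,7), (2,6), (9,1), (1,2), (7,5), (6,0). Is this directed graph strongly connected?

There is no directed path from 0 to 7, so the graph is not strongly connected.

No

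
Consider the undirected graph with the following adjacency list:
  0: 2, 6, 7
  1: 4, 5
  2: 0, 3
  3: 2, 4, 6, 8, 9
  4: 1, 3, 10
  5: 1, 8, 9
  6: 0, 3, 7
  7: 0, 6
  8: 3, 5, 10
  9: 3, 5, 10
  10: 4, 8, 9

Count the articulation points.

Removing 3 increases the component count from 1 to 2, so 3 is a cut vertex.
By contrast removing 6 leaves 1 component; it is not a cut vertex. No other vertex is a cut vertex either.

1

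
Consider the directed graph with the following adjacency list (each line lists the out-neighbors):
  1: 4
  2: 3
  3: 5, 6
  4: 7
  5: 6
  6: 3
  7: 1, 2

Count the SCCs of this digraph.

{3, 5, 6} are all mutually reachable — one SCC of size 3.
{1, 4, 7} are all mutually reachable — one SCC of size 3.
{2} is an SCC by itself.
That gives 3 strongly connected components.

3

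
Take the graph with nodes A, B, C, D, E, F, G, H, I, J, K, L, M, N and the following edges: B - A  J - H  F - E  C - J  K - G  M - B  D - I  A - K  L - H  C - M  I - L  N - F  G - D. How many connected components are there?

2

Starting from E we can reach E, F, N. That is one component of size 3.
Starting from A we can reach A, B, C, D, G, H, I, J, K, L, M. That is one component of size 11.
Total: 2 components.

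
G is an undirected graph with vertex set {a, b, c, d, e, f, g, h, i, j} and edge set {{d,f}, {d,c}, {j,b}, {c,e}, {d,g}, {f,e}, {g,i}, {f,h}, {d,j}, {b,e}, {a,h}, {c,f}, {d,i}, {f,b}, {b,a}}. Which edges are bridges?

none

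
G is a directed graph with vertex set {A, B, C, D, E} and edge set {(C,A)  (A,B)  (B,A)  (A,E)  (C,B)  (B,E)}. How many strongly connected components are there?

4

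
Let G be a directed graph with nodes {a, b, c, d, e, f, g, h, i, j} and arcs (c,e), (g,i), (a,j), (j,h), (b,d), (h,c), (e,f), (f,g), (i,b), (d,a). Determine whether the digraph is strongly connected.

Yes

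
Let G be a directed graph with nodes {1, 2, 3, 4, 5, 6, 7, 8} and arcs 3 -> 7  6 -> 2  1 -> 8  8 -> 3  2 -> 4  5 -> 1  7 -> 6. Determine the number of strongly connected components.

8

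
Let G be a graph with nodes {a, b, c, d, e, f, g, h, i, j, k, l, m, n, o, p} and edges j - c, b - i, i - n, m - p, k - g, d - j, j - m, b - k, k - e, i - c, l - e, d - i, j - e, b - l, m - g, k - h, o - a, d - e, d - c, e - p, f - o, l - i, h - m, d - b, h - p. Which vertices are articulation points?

Removing i increases the component count from 2 to 3, so i is a cut vertex.
Removing o increases the component count from 2 to 3, so o is a cut vertex.
By contrast removing k leaves 2 components; it is not a cut vertex. No other vertex is a cut vertex either.

i, o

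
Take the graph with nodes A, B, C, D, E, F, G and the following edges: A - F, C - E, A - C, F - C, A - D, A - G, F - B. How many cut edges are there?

The edges on the cycle A-F-C-A are not bridges since each lies on that cycle.
But removing E - C disconnects E from C; removing B - F disconnects B from F; removing D - A disconnects D from A; removing G - A disconnects G from A — these are bridges.
That makes 4 bridges.

4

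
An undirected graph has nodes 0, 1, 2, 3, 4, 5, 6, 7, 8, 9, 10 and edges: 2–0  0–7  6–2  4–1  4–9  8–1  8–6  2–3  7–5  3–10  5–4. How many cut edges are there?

3

The edges on the cycle 8-6-2-0-7-5-4-1-8 are not bridges since each lies on that cycle.
But removing 3–10 disconnects 3 from 10; removing 3–2 disconnects 3 from 2; removing 9–4 disconnects 9 from 4 — these are bridges.
That makes 3 bridges.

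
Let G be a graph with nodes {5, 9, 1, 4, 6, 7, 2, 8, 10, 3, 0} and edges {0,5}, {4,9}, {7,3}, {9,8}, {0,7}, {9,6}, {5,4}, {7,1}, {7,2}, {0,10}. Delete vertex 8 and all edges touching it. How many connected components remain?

With 8 gone, the remaining components are: {0, 1, 2, 3, 4, 5, 6, 7, 9, 10}.
That is 1 component.

1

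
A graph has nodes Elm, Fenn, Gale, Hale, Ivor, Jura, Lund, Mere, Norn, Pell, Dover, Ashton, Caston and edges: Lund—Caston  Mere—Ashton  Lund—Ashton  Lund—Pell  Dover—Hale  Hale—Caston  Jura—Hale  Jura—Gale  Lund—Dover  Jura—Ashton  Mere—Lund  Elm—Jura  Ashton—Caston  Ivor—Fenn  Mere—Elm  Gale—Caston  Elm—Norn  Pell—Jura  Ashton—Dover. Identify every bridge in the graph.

Elm-Norn, Fenn-Ivor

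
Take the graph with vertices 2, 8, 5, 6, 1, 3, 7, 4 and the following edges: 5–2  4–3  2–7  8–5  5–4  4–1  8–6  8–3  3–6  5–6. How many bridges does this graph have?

3

The edges on the cycle 8-5-4-3-6-8 are not bridges since each lies on that cycle.
But removing 4–1 disconnects 4 from 1; removing 2–7 disconnects 2 from 7; removing 2–5 disconnects 2 from 5 — these are bridges.
That makes 3 bridges.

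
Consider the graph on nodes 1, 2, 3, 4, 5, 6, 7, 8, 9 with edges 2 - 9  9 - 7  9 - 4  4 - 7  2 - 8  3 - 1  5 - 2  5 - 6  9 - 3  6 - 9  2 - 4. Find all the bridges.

1-3, 2-8, 3-9

The edges on the cycle 5-2-4-7-9-6-5 are not bridges since each lies on that cycle.
But removing 1 - 3 disconnects 1 from 3; removing 9 - 3 disconnects 9 from 3; removing 2 - 8 disconnects 2 from 8 — these are bridges.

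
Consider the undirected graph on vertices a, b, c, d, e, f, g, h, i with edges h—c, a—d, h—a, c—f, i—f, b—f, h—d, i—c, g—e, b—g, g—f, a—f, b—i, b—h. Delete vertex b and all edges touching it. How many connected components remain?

With b gone, the remaining components are: {a, c, d, e, f, g, h, i}.
That is 1 component.

1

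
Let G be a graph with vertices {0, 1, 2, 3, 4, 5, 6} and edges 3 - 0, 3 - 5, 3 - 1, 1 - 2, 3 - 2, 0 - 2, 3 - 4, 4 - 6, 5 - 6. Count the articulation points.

1

Removing 3 increases the component count from 1 to 2, so 3 is a cut vertex.
By contrast removing 4 leaves 1 component; it is not a cut vertex. No other vertex is a cut vertex either.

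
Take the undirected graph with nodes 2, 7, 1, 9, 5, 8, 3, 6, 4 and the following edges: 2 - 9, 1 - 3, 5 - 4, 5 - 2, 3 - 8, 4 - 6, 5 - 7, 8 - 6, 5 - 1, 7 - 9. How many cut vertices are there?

Removing 5 increases the component count from 1 to 2, so 5 is a cut vertex.
By contrast removing 2 leaves 1 component; it is not a cut vertex. No other vertex is a cut vertex either.

1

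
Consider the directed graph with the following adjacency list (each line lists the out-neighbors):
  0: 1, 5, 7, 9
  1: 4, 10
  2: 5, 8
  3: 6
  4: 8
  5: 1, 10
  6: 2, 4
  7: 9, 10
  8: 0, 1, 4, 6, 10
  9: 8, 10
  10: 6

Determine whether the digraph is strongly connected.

No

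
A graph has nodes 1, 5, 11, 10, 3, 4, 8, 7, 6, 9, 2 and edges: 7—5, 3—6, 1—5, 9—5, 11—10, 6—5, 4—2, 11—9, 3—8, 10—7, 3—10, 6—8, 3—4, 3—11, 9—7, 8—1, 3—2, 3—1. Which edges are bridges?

none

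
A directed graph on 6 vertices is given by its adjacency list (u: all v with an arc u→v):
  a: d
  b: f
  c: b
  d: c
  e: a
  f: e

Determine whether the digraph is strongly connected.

Yes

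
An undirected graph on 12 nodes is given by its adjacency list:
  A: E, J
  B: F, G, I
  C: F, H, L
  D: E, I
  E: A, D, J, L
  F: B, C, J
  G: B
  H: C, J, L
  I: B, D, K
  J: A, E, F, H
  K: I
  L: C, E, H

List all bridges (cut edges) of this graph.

The edges on the cycle E-D-I-B-F-J-E are not bridges since each lies on that cycle.
But removing K-I disconnects K from I; removing B-G disconnects B from G — these are bridges.

B-G, I-K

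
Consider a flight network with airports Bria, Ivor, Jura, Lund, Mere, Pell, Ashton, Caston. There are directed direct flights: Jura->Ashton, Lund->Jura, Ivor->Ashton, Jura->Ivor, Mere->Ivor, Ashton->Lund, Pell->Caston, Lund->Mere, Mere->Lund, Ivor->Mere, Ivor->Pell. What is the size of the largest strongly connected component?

{Ivor, Jura, Lund, Mere, Ashton} are all mutually reachable — one SCC of size 5.
{Pell} is an SCC by itself.
{Bria} is an SCC by itself.
{Caston} is an SCC by itself.
The largest has 5 vertices.

5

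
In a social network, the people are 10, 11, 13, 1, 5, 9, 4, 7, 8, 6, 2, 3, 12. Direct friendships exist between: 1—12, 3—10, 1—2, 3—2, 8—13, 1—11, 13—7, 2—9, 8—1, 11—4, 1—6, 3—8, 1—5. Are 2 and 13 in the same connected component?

Yes

From 2 we can reach 1, 2, 3, 4, 5, 6, 7, 8, 9, 10, 11, 12, 13, which includes 13.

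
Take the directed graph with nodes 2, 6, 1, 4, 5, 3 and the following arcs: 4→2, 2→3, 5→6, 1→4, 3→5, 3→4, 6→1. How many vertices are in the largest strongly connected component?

{1, 2, 3, 4, 5, 6} are all mutually reachable — one SCC of size 6.
The largest has 6 vertices.

6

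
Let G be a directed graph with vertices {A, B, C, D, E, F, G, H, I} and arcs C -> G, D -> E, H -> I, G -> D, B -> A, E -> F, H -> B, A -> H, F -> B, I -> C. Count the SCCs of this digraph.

{A, B, C, D, E, F, G, H, I} are all mutually reachable — one SCC of size 9.
That gives 1 strongly connected component.

1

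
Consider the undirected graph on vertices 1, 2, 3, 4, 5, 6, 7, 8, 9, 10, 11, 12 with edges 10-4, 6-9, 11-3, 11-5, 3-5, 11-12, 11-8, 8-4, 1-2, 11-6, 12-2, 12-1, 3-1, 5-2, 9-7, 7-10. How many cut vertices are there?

1

Removing 11 increases the component count from 1 to 2, so 11 is a cut vertex.
By contrast removing 4 leaves 1 component; it is not a cut vertex. No other vertex is a cut vertex either.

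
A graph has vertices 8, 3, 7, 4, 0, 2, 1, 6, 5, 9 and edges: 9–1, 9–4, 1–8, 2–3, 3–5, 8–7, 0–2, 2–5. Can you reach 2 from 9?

No

The component containing 9 is {1, 4, 7, 8, 9}, and 2 is not in it.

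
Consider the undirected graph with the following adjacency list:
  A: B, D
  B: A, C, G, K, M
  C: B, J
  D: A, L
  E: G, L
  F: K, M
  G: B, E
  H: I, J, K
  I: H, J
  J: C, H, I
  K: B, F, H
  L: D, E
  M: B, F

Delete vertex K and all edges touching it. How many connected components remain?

1

With K gone, the remaining components are: {A, B, C, D, E, F, G, H, I, J, L, M}.
That is 1 component.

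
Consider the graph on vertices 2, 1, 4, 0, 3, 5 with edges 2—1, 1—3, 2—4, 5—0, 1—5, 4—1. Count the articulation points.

Removing 1 increases the component count from 1 to 3, so 1 is a cut vertex.
Removing 5 increases the component count from 1 to 2, so 5 is a cut vertex.
By contrast removing 4 leaves 1 component; it is not a cut vertex. No other vertex is a cut vertex either.

2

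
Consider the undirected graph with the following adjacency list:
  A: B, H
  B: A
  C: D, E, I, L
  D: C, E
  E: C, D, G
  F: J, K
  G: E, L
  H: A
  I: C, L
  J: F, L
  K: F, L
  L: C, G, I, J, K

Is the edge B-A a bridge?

Removing B-A leaves no path between B and A: the component count goes from 2 to 3. So it is a bridge.

Yes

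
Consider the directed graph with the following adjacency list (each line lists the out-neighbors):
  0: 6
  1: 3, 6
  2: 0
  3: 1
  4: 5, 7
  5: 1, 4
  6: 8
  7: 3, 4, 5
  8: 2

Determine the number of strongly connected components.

{0, 2, 6, 8} are all mutually reachable — one SCC of size 4.
{4, 5, 7} are all mutually reachable — one SCC of size 3.
{1, 3} are all mutually reachable — one SCC of size 2.
That gives 3 strongly connected components.

3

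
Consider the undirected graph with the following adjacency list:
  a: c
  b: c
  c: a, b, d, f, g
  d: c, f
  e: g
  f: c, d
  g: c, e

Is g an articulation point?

Yes

Deleting g raises the number of components from 1 to 2, so g is a cut vertex.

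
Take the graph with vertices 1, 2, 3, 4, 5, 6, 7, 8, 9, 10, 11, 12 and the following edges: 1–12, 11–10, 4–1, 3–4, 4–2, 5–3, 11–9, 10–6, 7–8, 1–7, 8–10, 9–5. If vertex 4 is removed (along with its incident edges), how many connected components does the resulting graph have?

With 4 gone, the remaining components are: {2}; {1, 3, 5, 6, 7, 8, 9, 10, 11, 12}.
That is 2 components.

2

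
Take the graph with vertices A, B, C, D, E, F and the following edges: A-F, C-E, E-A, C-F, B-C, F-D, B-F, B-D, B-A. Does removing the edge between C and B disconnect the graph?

After removing C-B, the path C-F-B still connects them, so the edge is not a bridge.

No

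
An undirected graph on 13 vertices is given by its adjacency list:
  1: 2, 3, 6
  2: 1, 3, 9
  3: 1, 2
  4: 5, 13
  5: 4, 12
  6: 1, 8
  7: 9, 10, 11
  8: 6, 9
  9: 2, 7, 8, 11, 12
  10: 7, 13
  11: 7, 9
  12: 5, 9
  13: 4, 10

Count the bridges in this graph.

The edges on the cycle 9-8-6-1-3-2-9 are not bridges since each lies on that cycle.
Every edge lies on some cycle, so there are no bridges.

0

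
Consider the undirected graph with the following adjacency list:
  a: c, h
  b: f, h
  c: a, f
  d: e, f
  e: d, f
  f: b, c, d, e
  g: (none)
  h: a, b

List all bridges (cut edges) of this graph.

The edges on the cycle f-d-e-f are not bridges since each lies on that cycle.
Every edge lies on some cycle, so there are no bridges.

none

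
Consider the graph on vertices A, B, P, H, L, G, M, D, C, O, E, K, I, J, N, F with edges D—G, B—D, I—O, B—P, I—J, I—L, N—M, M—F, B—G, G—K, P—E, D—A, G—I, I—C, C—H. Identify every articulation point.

B, C, D, G, I, M, P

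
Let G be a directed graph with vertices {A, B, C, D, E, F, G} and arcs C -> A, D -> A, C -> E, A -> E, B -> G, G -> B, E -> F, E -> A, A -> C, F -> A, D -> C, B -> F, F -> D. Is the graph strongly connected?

No

There is no directed path from D to B, so the graph is not strongly connected.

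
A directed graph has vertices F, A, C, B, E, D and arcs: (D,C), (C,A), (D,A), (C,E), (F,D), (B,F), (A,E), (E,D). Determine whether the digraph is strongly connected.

No

There is no directed path from F to B, so the graph is not strongly connected.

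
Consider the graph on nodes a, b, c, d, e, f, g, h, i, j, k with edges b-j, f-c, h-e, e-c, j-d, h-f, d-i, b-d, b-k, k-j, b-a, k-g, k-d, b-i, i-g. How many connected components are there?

Starting from c we can reach c, e, f, h. That is one component of size 4.
Starting from a we can reach a, b, d, g, i, j, k. That is one component of size 7.
Total: 2 components.

2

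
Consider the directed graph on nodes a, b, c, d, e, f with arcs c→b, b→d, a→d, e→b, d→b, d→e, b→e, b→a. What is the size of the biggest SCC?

{a, b, d, e} are all mutually reachable — one SCC of size 4.
{f} is an SCC by itself.
{c} is an SCC by itself.
The largest has 4 vertices.

4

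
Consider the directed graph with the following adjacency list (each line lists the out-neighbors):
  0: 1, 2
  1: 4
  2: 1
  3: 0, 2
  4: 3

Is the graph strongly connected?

From 4 we can reach every vertex (0, 1, 2, 3, 4), and every vertex can reach 4 (0, 1, 2, 3, 4). So the whole graph is one strongly connected component.

Yes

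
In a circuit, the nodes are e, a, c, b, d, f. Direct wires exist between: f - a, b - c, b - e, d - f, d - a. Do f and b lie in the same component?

The component containing f is {a, d, f}, and b is not in it.

No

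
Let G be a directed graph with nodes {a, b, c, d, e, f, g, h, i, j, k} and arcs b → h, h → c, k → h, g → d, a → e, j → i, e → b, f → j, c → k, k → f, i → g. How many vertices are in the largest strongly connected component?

{c, h, k} are all mutually reachable — one SCC of size 3.
{d} is an SCC by itself.
{f} is an SCC by itself.
{j} is an SCC by itself.
{e} is an SCC by itself.
(and 4 more singleton SCCs)
The largest has 3 vertices.

3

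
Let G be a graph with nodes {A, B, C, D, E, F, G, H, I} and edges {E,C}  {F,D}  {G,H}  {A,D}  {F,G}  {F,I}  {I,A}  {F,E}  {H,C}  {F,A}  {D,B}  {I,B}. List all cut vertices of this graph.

F

Removing F increases the component count from 1 to 2, so F is a cut vertex.
By contrast removing H leaves 1 component; it is not a cut vertex. No other vertex is a cut vertex either.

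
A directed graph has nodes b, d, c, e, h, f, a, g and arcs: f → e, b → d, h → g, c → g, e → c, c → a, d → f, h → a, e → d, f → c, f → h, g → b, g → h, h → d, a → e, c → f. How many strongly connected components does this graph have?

1

{a, b, c, d, e, f, g, h} are all mutually reachable — one SCC of size 8.
That gives 1 strongly connected component.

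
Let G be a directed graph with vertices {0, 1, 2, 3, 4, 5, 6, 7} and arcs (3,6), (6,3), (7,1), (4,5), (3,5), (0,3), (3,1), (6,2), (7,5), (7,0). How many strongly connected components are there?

{3, 6} are all mutually reachable — one SCC of size 2.
{1} is an SCC by itself.
{5} is an SCC by itself.
{2} is an SCC by itself.
{0} is an SCC by itself.
(and 2 more singleton SCCs)
That gives 7 strongly connected components.

7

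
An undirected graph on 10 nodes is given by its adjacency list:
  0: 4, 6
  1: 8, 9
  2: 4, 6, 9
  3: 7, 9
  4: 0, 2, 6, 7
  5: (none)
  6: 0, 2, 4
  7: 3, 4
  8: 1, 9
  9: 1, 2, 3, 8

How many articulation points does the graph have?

Removing 9 increases the component count from 2 to 3, so 9 is a cut vertex.
By contrast removing 2 leaves 2 components; it is not a cut vertex. No other vertex is a cut vertex either.

1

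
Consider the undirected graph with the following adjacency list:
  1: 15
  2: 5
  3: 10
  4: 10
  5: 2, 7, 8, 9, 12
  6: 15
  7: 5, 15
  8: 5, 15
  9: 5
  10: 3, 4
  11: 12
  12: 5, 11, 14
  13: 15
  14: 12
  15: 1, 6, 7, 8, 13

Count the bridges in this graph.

The edges on the cycle 7-5-8-15-7 are not bridges since each lies on that cycle.
But removing 5-12 disconnects 5 from 12; removing 1-15 disconnects 1 from 15; removing 5-2 disconnects 5 from 2; removing 12-11 disconnects 12 from 11 — these are bridges.
In total 10 edges are bridges.

10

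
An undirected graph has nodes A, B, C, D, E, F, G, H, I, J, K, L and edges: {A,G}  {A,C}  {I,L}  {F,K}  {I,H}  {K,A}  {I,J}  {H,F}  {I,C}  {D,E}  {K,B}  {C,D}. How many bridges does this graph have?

6

The edges on the cycle I-H-F-K-A-C-I are not bridges since each lies on that cycle.
But removing D-E disconnects D from E; removing I-J disconnects I from J; removing K-B disconnects K from B; removing I-L disconnects I from L — these are bridges.
In total 6 edges are bridges.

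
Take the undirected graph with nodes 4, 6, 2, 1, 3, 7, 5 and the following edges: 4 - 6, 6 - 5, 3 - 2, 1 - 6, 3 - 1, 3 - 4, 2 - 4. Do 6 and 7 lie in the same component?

The component containing 6 is {1, 2, 3, 4, 5, 6}, and 7 is not in it.

No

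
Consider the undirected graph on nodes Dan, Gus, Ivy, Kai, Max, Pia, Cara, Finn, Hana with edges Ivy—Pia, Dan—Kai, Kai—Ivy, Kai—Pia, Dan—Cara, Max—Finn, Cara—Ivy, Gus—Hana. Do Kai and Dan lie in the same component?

Yes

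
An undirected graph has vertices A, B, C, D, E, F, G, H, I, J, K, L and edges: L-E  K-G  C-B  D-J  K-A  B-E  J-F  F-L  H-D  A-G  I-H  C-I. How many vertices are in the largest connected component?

9

Starting from A we can reach A, G, K. That is one component of size 3.
Starting from B we can reach B, C, D, E, F, H, I, J, L. That is one component of size 9.
The largest has 9 vertices.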